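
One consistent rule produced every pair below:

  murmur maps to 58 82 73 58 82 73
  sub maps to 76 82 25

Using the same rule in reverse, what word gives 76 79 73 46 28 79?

With a=1..z=26, the number is 3·pos + 19.
Decoding 76 79 73 46 28 79: 76→(76−19)÷3=19=s, 79→(79−19)÷3=20=t, 73→(73−19)÷3=18=r, 46→(46−19)÷3=9=i, 28→(28−19)÷3=3=c, 79→(79−19)÷3=20=t.

strict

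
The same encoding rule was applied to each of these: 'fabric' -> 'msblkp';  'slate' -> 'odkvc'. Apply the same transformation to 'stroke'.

The output letters match the input read backwards, each shifted +10: fabric reversed is cirbaf. The word is reversed, then every letter is shifted forward by 10.
On stroke: reverse → ekorts; then shift: e+10=o, k+10=u, o+10=y, r+10=b, t+10=d, s+10=c.

ouybdc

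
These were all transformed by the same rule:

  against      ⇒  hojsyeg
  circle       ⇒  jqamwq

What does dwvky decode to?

woman

In against: a→h is +7, g→o is +8, a→j is +9, i→s is +10 — the shift increases by 1 each position. Each letter shifts forward by (position + 7), i.e. 7, 8, 9, … — the shift grows by one for each successive letter.
Decoding dwvky: d−7=w, w−8=o, v−9=m, k−10=a, y−11=n.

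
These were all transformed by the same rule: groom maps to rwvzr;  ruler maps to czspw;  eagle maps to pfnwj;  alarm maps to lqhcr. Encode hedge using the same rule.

It's a Vigenère-style cipher with numeric key [11,5,7]: position i shifts by key[i mod 3].
For hedge: h+11=s, e+5=j, d+7=k, g+11=r, e+5=j.

sjkrj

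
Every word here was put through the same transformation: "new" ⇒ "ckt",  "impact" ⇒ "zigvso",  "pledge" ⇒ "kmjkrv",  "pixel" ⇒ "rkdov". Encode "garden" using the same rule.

tkjxgm

The output letters match the input read backwards, each shifted +6: new reversed is wen. Two steps: reverse the string, then apply a Caesar shift of +6.
Applying it to garden: reverse → nedrag; then shift: n+6=t, e+6=k, d+6=j, r+6=x, a+6=g, g+6=m.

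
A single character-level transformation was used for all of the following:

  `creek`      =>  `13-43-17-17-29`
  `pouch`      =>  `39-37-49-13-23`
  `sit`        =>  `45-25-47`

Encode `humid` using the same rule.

23-49-33-25-15

Each letter becomes 2×(its alphabet position, a=1..z=26) + 7.
On humid: h=8→23, u=21→49, m=13→33, i=9→25, d=4→15.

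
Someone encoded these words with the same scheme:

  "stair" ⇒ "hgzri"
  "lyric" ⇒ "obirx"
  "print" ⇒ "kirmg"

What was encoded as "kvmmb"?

penny

Each pair mirrors across the alphabet (s↔h, t↔g, a↔z): positions sum to 25. Each letter is replaced by its mirror in the alphabet: a↔z, b↔y, c↔x, and so on (the Atbash cipher).
Decoding kvmmb: k↔p, v↔e, m↔n, m↔n, b↔y.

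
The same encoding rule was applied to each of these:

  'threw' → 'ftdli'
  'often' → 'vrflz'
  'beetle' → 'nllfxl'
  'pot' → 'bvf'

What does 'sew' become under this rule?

eli

Vowels shift forward by 7 and consonants shift forward by 12.
For sew: s(cons)+12=e, e(vowel)+7=l, w(cons)+12=i.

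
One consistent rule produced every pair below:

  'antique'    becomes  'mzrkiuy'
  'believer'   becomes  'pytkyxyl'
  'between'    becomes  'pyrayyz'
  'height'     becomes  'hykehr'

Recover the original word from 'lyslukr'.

a(0)→m(12) and n(13)→z(25) fit y≡3x+12 (mod 26); the inverse of 3 mod 26 is 9. Treating letters as 0–25, the rule is x ↦ 3x + 12 (mod 26).
Undoing it on lyslukr: l(11)→9·(11−12)≡17=r; y(24)→9·(24−12)≡4=e; s(18)→9·(18−12)≡2=c; l(11)→9·(11−12)≡17=r; u(20)→9·(20−12)≡20=u; k(10)→9·(10−12)≡8=i; r(17)→9·(17−12)≡19=t (all mod 26).

recruit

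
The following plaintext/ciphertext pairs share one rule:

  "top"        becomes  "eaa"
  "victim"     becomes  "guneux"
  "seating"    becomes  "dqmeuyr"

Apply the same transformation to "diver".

ougqc

Two shifts are in play — +12 for a/e/i/o/u, +11 for every other letter.
Applying it to diver: d(cons)+11=o, i(vowel)+12=u, v(cons)+11=g, e(vowel)+12=q, r(cons)+11=c.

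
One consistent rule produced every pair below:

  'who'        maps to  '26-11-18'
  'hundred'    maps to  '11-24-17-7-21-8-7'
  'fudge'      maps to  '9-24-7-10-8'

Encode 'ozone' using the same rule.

18-29-18-17-8

w is letter #23 and maps to 26: an offset of 3. Letters become their 1-based position plus 3 (so a→4, b→5, …).
For ozone: o=15→18, z=26→29, o=15→18, n=14→17, e=5→8.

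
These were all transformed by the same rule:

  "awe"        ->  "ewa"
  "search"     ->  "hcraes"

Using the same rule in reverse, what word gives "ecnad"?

dance

The output letters match the input read backwards: awe reversed is ewa. The word is simply reversed.
Reversing it on ecnad: then reverse → dance.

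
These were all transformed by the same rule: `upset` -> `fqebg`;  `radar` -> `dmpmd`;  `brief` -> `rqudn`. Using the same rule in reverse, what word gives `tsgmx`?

laugh

The output letters match the input read backwards, each shifted +12: upset reversed is tespu. The word is reversed, then every letter is shifted forward by 12.
Decoding tsgmx: shift back: t−12=h, s−12=g, g−12=u, m−12=a, x−12=l → hgual; then reverse → laugh.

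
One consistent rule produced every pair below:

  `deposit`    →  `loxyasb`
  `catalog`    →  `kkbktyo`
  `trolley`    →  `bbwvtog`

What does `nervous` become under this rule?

vozfwea

Shifts by position in deposit: pos 0: d→l (+8), pos 1: e→o (+10), pos 2: p→x (+8), pos 3: o→y (+10) — repeating every 2. The shifts repeat in a cycle of length 2: positions 0,1,… shift by +8, +10, then the pattern repeats.
For nervous: n+8=v, e+10=o, r+8=z, v+10=f, o+8=w, u+10=e, s+8=a.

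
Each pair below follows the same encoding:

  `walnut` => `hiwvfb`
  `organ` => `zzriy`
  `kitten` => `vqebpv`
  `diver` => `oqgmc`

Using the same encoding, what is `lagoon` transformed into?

wirwzv

Shifts by position in walnut: pos 0: w→h (+11), pos 1: a→i (+8), pos 2: l→w (+11), pos 3: n→v (+8) — repeating every 2. A repeating key of period 2 is used — shifts +11, +8 over and over.
On lagoon: l+11=w, a+8=i, g+11=r, o+8=w, o+11=z, n+8=v.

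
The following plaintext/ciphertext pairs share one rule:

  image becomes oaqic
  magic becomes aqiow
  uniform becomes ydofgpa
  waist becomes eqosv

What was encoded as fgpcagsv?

i(8)→o(14) and m(12)→a(0) fit y≡3x+16 (mod 26); the inverse of 3 mod 26 is 9. This is an affine cipher: with a=0,…,z=25, each position x becomes (3x+16) mod 26.
Undoing it on fgpcagsv: f(5)→9·(5−16)≡5=f; g(6)→9·(6−16)≡14=o; p(15)→9·(15−16)≡17=r; c(2)→9·(2−16)≡4=e; a(0)→9·(0−16)≡12=m; g(6)→9·(6−16)≡14=o; s(18)→9·(18−16)≡18=s; v(21)→9·(21−16)≡19=t (all mod 26).

foremost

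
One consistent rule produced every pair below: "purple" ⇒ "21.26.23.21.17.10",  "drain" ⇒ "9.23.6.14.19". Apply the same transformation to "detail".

p is letter #16 and maps to 21: an offset of 5. Letters become their 1-based position plus 5 (so a→6, b→7, …).
Applying it to detail: d=4→9, e=5→10, t=20→25, a=1→6, i=9→14, l=12→17.

9.10.25.6.14.17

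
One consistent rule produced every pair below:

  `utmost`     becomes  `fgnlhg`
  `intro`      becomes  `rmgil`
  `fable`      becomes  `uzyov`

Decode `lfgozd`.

outlaw

Each pair mirrors across the alphabet (u↔f, t↔g, m↔n): positions sum to 25. This is the alphabet-reversal cipher (Atbash): a becomes z, b becomes y, etc.
Undoing it on lfgozd: l↔o, f↔u, g↔t, o↔l, z↔a, d↔w.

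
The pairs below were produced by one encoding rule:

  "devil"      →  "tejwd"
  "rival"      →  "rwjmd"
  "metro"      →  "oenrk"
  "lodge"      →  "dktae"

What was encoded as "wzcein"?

insect

d(3)→t(19) and e(4)→e(4) fit y≡11x+12 (mod 26); the inverse of 11 mod 26 is 19. Each letter's alphabet position (a=0..z=25) is mapped through 11·x+12 mod 26 — an affine cipher.
Decoding wzcein: w(22)→19·(22−12)≡8=i; z(25)→19·(25−12)≡13=n; c(2)→19·(2−12)≡18=s; e(4)→19·(4−12)≡4=e; i(8)→19·(8−12)≡2=c; n(13)→19·(13−12)≡19=t (all mod 26).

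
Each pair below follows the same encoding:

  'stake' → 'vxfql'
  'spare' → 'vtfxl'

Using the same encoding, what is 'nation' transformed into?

qeyovv

In stake: s→v is +3, t→x is +4, a→f is +5, k→q is +6 — the shift increases by 1 each position. The shift increases by 1 at each position, starting from +3: 3, 4, 5, ….
On nation: n+3=q, a+4=e, t+5=y, i+6=o, o+7=v, n+8=v.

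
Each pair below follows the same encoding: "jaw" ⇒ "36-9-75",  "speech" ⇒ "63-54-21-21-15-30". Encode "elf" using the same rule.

j(#10)→36 and a(#1)→9: differences scale by 3, so n = 3·pos + 6. The formula is n = 3×(alphabet index, a=1) + 6.
Applying it to elf: e=5→21, l=12→42, f=6→24.

21-42-24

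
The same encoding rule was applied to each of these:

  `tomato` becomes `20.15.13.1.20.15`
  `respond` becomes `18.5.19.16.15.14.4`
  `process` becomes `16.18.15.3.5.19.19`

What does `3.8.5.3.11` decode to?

t is letter #20 and maps to 20: an offset of 0. Each letter is replaced by its alphabet position (a=1, b=2, …, z=26).
Reversing it on 3.8.5.3.11: 3=c, 8=h, 5=e, 3=c, 11=k.

check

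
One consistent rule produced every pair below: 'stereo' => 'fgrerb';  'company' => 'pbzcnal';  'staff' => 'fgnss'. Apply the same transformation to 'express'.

rkcerff

Compare letters: s→f is +13, t→g is +13, e→r is +13 — a constant shift. It's a constant shift of +13 (ROT13).
Applying it to express: e+13=r, x+13=k, p+13=c, r+13=e, e+13=r, s+13=f, s+13=f.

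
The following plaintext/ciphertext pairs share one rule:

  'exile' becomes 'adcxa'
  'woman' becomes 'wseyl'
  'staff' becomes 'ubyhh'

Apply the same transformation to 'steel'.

e(4)→a(0) and x(23)→d(3) fit y≡7x+24 (mod 26); the inverse of 7 mod 26 is 15. Treating letters as 0–25, the rule is x ↦ 7x + 24 (mod 26).
For steel: s(18)→7·18+24≡20=u; t(19)→7·19+24≡1=b; e(4)→7·4+24≡0=a; e(4)→7·4+24≡0=a; l(11)→7·11+24≡23=x (all mod 26).

ubaax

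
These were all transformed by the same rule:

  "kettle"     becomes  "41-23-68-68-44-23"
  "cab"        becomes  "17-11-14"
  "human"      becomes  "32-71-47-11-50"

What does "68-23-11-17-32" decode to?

k(#11)→41 and e(#5)→23: differences scale by 3, so n = 3·pos + 8. Each letter becomes 3×(its alphabet position, a=1..z=26) + 8.
Undoing it on 68-23-11-17-32: 68→(68−8)÷3=20=t, 23→(23−8)÷3=5=e, 11→(11−8)÷3=1=a, 17→(17−8)÷3=3=c, 32→(32−8)÷3=8=h.

teach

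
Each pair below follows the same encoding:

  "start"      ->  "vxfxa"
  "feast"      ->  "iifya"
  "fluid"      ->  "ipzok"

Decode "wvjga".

treat

In start: s→v is +3, t→x is +4, a→f is +5, r→x is +6 — the shift increases by 1 each position. Each letter shifts forward by (position + 3), i.e. 3, 4, 5, … — the shift grows by one for each successive letter.
Decoding wvjga: w−3=t, v−4=r, j−5=e, g−6=a, a−7=t.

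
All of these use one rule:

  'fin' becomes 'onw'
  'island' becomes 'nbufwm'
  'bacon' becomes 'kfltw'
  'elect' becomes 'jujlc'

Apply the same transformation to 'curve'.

The rule splits by letter class: vowels +5, consonants +9.
On curve: c(cons)+9=l, u(vowel)+5=z, r(cons)+9=a, v(cons)+9=e, e(vowel)+5=j.

lzaej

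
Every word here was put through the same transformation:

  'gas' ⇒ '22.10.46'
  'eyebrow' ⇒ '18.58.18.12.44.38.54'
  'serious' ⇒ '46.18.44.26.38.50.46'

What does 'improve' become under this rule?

26.34.40.44.38.52.18

With a=1..z=26, the number is 2·pos + 8.
Applying it to improve: i=9→26, m=13→34, p=16→40, r=18→44, o=15→38, v=22→52, e=5→18.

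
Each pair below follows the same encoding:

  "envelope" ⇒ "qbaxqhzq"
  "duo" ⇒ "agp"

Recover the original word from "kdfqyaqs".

geometry

The output letters match the input read backwards, each shifted +12: envelope reversed is epolevne. Two steps: reverse the string, then apply a Caesar shift of +12.
Reversing it on kdfqyaqs: shift back: k−12=y, d−12=r, f−12=t, q−12=e, y−12=m, a−12=o, q−12=e, s−12=g → yrtemoeg; then reverse → geometry.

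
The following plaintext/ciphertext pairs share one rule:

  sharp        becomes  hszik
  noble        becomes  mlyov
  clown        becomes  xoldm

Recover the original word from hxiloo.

scroll

Each pair mirrors across the alphabet (s↔h, h↔s, a↔z): positions sum to 25. Each letter is replaced by its mirror in the alphabet: a↔z, b↔y, c↔x, and so on (the Atbash cipher).
Decoding hxiloo: h↔s, x↔c, i↔r, l↔o, o↔l, o↔l.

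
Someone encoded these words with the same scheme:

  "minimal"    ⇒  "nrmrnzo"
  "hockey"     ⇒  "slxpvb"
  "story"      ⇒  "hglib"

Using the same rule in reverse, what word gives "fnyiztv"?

umbrage

Each pair mirrors across the alphabet (m↔n, i↔r, n↔m): positions sum to 25. Letters are reflected about the middle of the alphabet (position → 25−position): Atbash.
Decoding fnyiztv: f↔u, n↔m, y↔b, i↔r, z↔a, t↔g, v↔e.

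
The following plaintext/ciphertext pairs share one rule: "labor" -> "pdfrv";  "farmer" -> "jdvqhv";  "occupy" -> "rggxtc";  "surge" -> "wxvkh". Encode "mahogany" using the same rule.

qdlrkdrc

The shift depends on letter class: consonant l→p is +4, but vowel a→d is +3. The rule splits by letter class: vowels +3, consonants +4.
Applying it to mahogany: m(cons)+4=q, a(vowel)+3=d, h(cons)+4=l, o(vowel)+3=r, g(cons)+4=k, a(vowel)+3=d, n(cons)+4=r, y(cons)+4=c.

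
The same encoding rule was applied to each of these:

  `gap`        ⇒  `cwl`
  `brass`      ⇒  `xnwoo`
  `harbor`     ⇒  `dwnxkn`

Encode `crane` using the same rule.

ynwja

Compare letters: g→c is +22, a→w is +22, p→l is +22 — a constant shift. It's a constant shift of +22 (ROT22).
On crane: c+22=y, r+22=n, a+22=w, n+22=j, e+22=a.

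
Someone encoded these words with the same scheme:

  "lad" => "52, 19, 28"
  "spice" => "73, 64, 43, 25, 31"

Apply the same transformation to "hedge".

The formula is n = 3×(alphabet index, a=1) + 16.
For hedge: h=8→40, e=5→31, d=4→28, g=7→37, e=5→31.

40, 31, 28, 37, 31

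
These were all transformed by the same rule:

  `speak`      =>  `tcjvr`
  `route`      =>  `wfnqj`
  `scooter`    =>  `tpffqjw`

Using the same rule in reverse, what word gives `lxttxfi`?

mission

s(18)→t(19) and p(15)→c(2) fit y≡23x+21 (mod 26); the inverse of 23 mod 26 is 17. This is an affine cipher: with a=0,…,z=25, each position x becomes (23x+21) mod 26.
Decoding lxttxfi: l(11)→17·(11−21)≡12=m; x(23)→17·(23−21)≡8=i; t(19)→17·(19−21)≡18=s; t(19)→17·(19−21)≡18=s; x(23)→17·(23−21)≡8=i; f(5)→17·(5−21)≡14=o; i(8)→17·(8−21)≡13=n (all mod 26).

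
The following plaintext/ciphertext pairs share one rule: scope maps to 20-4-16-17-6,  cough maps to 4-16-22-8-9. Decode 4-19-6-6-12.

creek

The number is (letter's place in the alphabet, a=1) + 1.
Reversing it on 4-19-6-6-12: 4→(4−1)÷1=3=c, 19→(19−1)÷1=18=r, 6→(6−1)÷1=5=e, 6→(6−1)÷1=5=e, 12→(12−1)÷1=11=k.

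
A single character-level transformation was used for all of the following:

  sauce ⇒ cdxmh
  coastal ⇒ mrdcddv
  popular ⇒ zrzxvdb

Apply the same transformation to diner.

Two shifts are in play — +3 for a/e/i/o/u, +10 for every other letter.
On diner: d(cons)+10=n, i(vowel)+3=l, n(cons)+10=x, e(vowel)+3=h, r(cons)+10=b.

nlxhb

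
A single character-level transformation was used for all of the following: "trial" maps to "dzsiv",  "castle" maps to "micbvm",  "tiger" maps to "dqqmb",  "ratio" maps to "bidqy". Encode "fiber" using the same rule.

pqlmb

A repeating key of period 2 is used — shifts +10, +8 over and over.
For fiber: f+10=p, i+8=q, b+10=l, e+8=m, r+10=b.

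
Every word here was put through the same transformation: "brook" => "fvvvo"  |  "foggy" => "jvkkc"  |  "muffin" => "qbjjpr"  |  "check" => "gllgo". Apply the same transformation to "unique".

brpubl

Two shifts are in play — +7 for a/e/i/o/u, +4 for every other letter.
Applying it to unique: u(vowel)+7=b, n(cons)+4=r, i(vowel)+7=p, q(cons)+4=u, u(vowel)+7=b, e(vowel)+7=l.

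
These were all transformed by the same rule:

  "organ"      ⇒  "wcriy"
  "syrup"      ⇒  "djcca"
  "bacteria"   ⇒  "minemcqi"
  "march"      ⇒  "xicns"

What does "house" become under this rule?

The shift depends on letter class: consonant r→c is +11, but vowel o→w is +8. Two shifts are in play — +8 for a/e/i/o/u, +11 for every other letter.
For house: h(cons)+11=s, o(vowel)+8=w, u(vowel)+8=c, s(cons)+11=d, e(vowel)+8=m.

swcdm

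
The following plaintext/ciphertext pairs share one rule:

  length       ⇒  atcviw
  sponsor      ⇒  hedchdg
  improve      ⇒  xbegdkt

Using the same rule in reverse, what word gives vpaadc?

Compare letters: l→a is +15, e→t is +15, n→c is +15 — a constant shift. This is a Caesar cipher with shift 15.
Reversing it on vpaadc: v−15=g, p−15=a, a−15=l, a−15=l, d−15=o, c−15=n.

gallon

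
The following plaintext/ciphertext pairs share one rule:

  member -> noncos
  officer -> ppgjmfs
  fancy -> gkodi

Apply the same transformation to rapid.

skqjn

The shifts repeat in a cycle of length 3: positions 0,1,… shift by +1, +10, +1, then the pattern repeats.
On rapid: r+1=s, a+10=k, p+1=q, i+1=j, d+10=n.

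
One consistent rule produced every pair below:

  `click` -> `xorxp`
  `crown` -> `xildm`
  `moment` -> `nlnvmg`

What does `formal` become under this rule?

ulinzo

This is the alphabet-reversal cipher (Atbash): a becomes z, b becomes y, etc.
Applying it to formal: f↔u, o↔l, r↔i, m↔n, a↔z, l↔o.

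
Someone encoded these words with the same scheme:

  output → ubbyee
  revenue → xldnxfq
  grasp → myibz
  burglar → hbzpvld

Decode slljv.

In output: o→u is +6, u→b is +7, t→b is +8, p→y is +9 — the shift increases by 1 each position. Each letter shifts forward by (position + 6), i.e. 6, 7, 8, … — the shift grows by one for each successive letter.
Undoing it on slljv: s−6=m, l−7=e, l−8=d, j−9=a, v−10=l.

medal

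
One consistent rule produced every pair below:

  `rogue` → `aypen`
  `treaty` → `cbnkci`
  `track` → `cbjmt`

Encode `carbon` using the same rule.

Shifts by position in rogue: pos 0: r→a (+9), pos 1: o→y (+10), pos 2: g→p (+9), pos 3: u→e (+10) — repeating every 2. A repeating key of period 2 is used — shifts +9, +10 over and over.
For carbon: c+9=l, a+10=k, r+9=a, b+10=l, o+9=x, n+10=x.

lkalxx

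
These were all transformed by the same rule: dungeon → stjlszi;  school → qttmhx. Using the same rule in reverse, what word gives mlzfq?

The output letters match the input read backwards, each shifted +5: dungeon reversed is noegnud. Two steps: reverse the string, then apply a Caesar shift of +5.
Reversing it on mlzfq: shift back: m−5=h, l−5=g, z−5=u, f−5=a, q−5=l → hgual; then reverse → laugh.

laugh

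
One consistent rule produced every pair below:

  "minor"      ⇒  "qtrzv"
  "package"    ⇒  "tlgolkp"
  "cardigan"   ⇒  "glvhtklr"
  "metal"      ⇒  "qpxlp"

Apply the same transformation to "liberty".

ptfpvxc

The shift depends on letter class: consonant m→q is +4, but vowel i→t is +11. Vowels shift forward by 11 and consonants shift forward by 4.
Applying it to liberty: l(cons)+4=p, i(vowel)+11=t, b(cons)+4=f, e(vowel)+11=p, r(cons)+4=v, t(cons)+4=x, y(cons)+4=c.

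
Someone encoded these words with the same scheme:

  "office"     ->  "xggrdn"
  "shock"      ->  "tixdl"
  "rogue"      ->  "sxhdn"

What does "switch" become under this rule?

txrudi

The shift depends on letter class: consonant f→g is +1, but vowel o→x is +9. Vowels shift forward by 9 and consonants shift forward by 1.
Applying it to switch: s(cons)+1=t, w(cons)+1=x, i(vowel)+9=r, t(cons)+1=u, c(cons)+1=d, h(cons)+1=i.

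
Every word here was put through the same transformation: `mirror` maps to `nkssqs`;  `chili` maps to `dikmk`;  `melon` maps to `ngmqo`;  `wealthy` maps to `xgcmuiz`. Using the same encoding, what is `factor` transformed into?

gcduqs

The shift depends on letter class: consonant m→n is +1, but vowel i→k is +2. Vowels shift forward by 2 and consonants shift forward by 1.
On factor: f(cons)+1=g, a(vowel)+2=c, c(cons)+1=d, t(cons)+1=u, o(vowel)+2=q, r(cons)+1=s.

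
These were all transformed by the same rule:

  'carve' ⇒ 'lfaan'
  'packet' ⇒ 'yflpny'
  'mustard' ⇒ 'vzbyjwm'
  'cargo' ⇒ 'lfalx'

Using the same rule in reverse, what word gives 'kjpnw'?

begin

Shifts by position in carve: pos 0: c→l (+9), pos 1: a→f (+5), pos 2: r→a (+9), pos 3: v→a (+5) — repeating every 2. The shifts repeat in a cycle of length 2: positions 0,1,… shift by +9, +5, then the pattern repeats.
Reversing it on kjpnw: k−9=b, j−5=e, p−9=g, n−5=i, w−9=n.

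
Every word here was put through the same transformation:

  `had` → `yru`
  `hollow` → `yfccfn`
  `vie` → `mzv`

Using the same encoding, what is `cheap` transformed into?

tyvrg

Each letter is shifted forward by 17 in the alphabet (a Caesar shift of +17).
Applying it to cheap: c+17=t, h+17=y, e+17=v, a+17=r, p+17=g.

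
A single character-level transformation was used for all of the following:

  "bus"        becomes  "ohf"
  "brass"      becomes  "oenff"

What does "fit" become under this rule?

svg

Compare letters: b→o is +13, u→h is +13, s→f is +13 — a constant shift. Each letter is shifted forward by 13 in the alphabet (a Caesar shift of +13).
On fit: f+13=s, i+13=v, t+13=g.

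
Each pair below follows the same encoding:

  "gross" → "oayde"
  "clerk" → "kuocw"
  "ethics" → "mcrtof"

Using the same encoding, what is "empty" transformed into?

In gross: g→o is +8, r→a is +9, o→y is +10, s→d is +11 — the shift increases by 1 each position. Letter i (0-indexed) is shifted by i+8, so successive shifts are 8, 9, 10, ….
For empty: e+8=m, m+9=v, p+10=z, t+11=e, y+12=k.

mvzek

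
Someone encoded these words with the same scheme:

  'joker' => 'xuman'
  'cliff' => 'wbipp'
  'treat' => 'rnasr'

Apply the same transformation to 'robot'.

nuhur

This is an affine cipher: with a=0,…,z=25, each position x becomes (15x+18) mod 26.
For robot: r(17)→15·17+18≡13=n; o(14)→15·14+18≡20=u; b(1)→15·1+18≡7=h; o(14)→15·14+18≡20=u; t(19)→15·19+18≡17=r (all mod 26).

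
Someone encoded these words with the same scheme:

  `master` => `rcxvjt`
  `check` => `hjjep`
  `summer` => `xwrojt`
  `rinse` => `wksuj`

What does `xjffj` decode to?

shade

Shifts by position in master: pos 0: m→r (+5), pos 1: a→c (+2), pos 2: s→x (+5), pos 3: t→v (+2) — repeating every 2. It's a Vigenère-style cipher with numeric key [5,2]: position i shifts by key[i mod 2].
Decoding xjffj: x−5=s, j−2=h, f−5=a, f−2=d, j−5=e.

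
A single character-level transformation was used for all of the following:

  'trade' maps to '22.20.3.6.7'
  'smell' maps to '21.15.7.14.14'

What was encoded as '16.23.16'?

t is letter #20 and maps to 22: an offset of 2. Letters become their 1-based position plus 2 (so a→3, b→4, …).
Reversing it on 16.23.16: 16→(16−2)÷1=14=n, 23→(23−2)÷1=21=u, 16→(16−2)÷1=14=n.

nun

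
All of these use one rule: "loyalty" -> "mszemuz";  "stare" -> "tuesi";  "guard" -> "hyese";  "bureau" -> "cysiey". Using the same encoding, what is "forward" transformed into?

gssxese

The shift depends on letter class: consonant l→m is +1, but vowel o→s is +4. Vowels shift forward by 4 and consonants shift forward by 1.
For forward: f(cons)+1=g, o(vowel)+4=s, r(cons)+1=s, w(cons)+1=x, a(vowel)+4=e, r(cons)+1=s, d(cons)+1=e.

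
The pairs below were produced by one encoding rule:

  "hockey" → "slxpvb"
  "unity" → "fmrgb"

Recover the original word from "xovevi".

clever

Each pair mirrors across the alphabet (h↔s, o↔l, c↔x): positions sum to 25. Letters are reflected about the middle of the alphabet (position → 25−position): Atbash.
Reversing it on xovevi: x↔c, o↔l, v↔e, e↔v, v↔e, i↔r.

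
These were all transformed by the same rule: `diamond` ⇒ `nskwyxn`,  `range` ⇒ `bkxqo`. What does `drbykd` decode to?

throat

Compare letters: d→n is +10, i→s is +10, a→k is +10 — a constant shift. Every letter moves 10 places later in the alphabet, wrapping around z→a.
Undoing it on drbykd: d−10=t, r−10=h, b−10=r, y−10=o, k−10=a, d−10=t.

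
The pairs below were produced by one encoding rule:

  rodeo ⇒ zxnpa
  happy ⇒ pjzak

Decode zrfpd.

In rodeo: r→z is +8, o→x is +9, d→n is +10, e→p is +11 — the shift increases by 1 each position. Letter i (0-indexed) is shifted by i+8, so successive shifts are 8, 9, 10, ….
Undoing it on zrfpd: z−8=r, r−9=i, f−10=v, p−11=e, d−12=r.

river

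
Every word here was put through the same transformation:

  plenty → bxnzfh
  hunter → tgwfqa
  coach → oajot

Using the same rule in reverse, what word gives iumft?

width

Shifts by position in plenty: pos 0: p→b (+12), pos 1: l→x (+12), pos 2: e→n (+9), pos 3: n→z (+12), pos 4: t→f (+12), pos 5: y→h (+9) — repeating every 3. It's a Vigenère-style cipher with numeric key [12,12,9]: position i shifts by key[i mod 3].
Decoding iumft: i−12=w, u−12=i, m−9=d, f−12=t, t−12=h.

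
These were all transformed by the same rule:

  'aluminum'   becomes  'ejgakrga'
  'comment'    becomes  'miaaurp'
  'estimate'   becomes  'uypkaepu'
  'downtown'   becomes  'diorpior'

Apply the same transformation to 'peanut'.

a(0)→e(4) and l(11)→j(9) fit y≡17x+4 (mod 26); the inverse of 17 mod 26 is 23. Each letter's alphabet position (a=0..z=25) is mapped through 17·x+4 mod 26 — an affine cipher.
Applying it to peanut: p(15)→17·15+4≡25=z; e(4)→17·4+4≡20=u; a(0)→17·0+4≡4=e; n(13)→17·13+4≡17=r; u(20)→17·20+4≡6=g; t(19)→17·19+4≡15=p (all mod 26).

zuergp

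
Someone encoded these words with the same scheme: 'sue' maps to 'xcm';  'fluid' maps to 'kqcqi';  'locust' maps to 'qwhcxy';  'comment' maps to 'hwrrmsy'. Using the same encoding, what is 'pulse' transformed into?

ucqxm

The shift depends on letter class: consonant s→x is +5, but vowel u→c is +8. Vowels shift forward by 8 and consonants shift forward by 5.
For pulse: p(cons)+5=u, u(vowel)+8=c, l(cons)+5=q, s(cons)+5=x, e(vowel)+8=m.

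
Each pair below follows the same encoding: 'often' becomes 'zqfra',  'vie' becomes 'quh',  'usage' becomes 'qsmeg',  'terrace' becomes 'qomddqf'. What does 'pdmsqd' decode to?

Two steps: reverse the string, then apply a Caesar shift of +12.
Undoing it on pdmsqd: shift back: p−12=d, d−12=r, m−12=a, s−12=g, q−12=e, d−12=r → drager; then reverse → regard.

regard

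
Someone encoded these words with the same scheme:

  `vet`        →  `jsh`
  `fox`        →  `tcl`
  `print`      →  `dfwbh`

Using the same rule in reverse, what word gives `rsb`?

Compare letters: v→j is +14, e→s is +14, t→h is +14 — a constant shift. This is a Caesar cipher with shift 14.
Decoding rsb: r−14=d, s−14=e, b−14=n.

den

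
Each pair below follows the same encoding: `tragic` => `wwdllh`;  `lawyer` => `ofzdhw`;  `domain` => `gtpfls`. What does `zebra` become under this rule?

cjewd

Shifts by position in tragic: pos 0: t→w (+3), pos 1: r→w (+5), pos 2: a→d (+3), pos 3: g→l (+5) — repeating every 2. It's a Vigenère-style cipher with numeric key [3,5]: position i shifts by key[i mod 2].
On zebra: z+3=c, e+5=j, b+3=e, r+5=w, a+3=d.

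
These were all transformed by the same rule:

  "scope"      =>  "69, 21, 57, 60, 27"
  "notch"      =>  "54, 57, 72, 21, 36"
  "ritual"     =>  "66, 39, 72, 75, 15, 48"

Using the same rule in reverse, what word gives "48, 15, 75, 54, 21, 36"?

s(#19)→69 and c(#3)→21: differences scale by 3, so n = 3·pos + 12. Each letter becomes 3×(its alphabet position, a=1..z=26) + 12.
Undoing it on 48, 15, 75, 54, 21, 36: 48→(48−12)÷3=12=l, 15→(15−12)÷3=1=a, 75→(75−12)÷3=21=u, 54→(54−12)÷3=14=n, 21→(21−12)÷3=3=c, 36→(36−12)÷3=8=h.

launch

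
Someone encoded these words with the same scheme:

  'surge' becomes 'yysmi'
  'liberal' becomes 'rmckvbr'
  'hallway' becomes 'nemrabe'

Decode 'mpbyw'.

glass

The shifts repeat in a cycle of length 3: positions 0,1,… shift by +6, +4, +1, then the pattern repeats.
Reversing it on mpbyw: m−6=g, p−4=l, b−1=a, y−6=s, w−4=s.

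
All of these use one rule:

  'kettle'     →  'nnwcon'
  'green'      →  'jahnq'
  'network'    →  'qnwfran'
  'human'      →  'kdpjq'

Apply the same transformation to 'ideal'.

lmhjo

Shifts by position in kettle: pos 0: k→n (+3), pos 1: e→n (+9), pos 2: t→w (+3), pos 3: t→c (+9) — repeating every 2. It's a Vigenère-style cipher with numeric key [3,9]: position i shifts by key[i mod 2].
Applying it to ideal: i+3=l, d+9=m, e+3=h, a+9=j, l+3=o.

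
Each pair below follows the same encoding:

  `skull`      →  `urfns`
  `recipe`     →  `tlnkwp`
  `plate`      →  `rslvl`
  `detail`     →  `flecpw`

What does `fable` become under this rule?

hhmnl

The shifts repeat in a cycle of length 3: positions 0,1,… shift by +2, +7, +11, then the pattern repeats.
For fable: f+2=h, a+7=h, b+11=m, l+2=n, e+7=l.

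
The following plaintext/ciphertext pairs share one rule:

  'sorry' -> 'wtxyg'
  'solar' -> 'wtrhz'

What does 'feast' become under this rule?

jjgzb

In sorry: s→w is +4, o→t is +5, r→x is +6, r→y is +7 — the shift increases by 1 each position. The shift increases by 1 at each position, starting from +4: 4, 5, 6, ….
Applying it to feast: f+4=j, e+5=j, a+6=g, s+7=z, t+8=b.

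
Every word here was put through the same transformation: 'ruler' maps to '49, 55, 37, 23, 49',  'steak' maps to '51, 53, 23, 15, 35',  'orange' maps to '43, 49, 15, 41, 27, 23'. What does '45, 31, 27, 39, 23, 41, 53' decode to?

pigment

With a=1..z=26, the number is 2·pos + 13.
Decoding 45, 31, 27, 39, 23, 41, 53: 45→(45−13)÷2=16=p, 31→(31−13)÷2=9=i, 27→(27−13)÷2=7=g, 39→(39−13)÷2=13=m, 23→(23−13)÷2=5=e, 41→(41−13)÷2=14=n, 53→(53−13)÷2=20=t.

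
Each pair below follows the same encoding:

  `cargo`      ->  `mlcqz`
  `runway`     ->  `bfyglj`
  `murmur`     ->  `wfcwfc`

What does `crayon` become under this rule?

mclizy

Shifts by position in cargo: pos 0: c→m (+10), pos 1: a→l (+11), pos 2: r→c (+11), pos 3: g→q (+10), pos 4: o→z (+11) — repeating every 3. A repeating key of period 3 is used — shifts +10, +11, +11 over and over.
For crayon: c+10=m, r+11=c, a+11=l, y+10=i, o+11=z, n+11=y.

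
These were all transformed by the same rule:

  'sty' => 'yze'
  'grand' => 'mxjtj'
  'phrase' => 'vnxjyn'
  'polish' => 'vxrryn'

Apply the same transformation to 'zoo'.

fxx

The shift depends on letter class: consonant s→y is +6, but vowel a→j is +9. Vowels shift forward by 9 and consonants shift forward by 6.
On zoo: z(cons)+6=f, o(vowel)+9=x, o(vowel)+9=x.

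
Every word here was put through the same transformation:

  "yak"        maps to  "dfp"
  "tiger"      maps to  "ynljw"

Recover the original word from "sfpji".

This is a Caesar cipher with shift 5.
Undoing it on sfpji: s−5=n, f−5=a, p−5=k, j−5=e, i−5=d.

naked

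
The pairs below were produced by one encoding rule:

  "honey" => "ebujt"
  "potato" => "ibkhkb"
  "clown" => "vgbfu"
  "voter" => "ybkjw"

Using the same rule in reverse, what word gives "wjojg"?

h(7)→e(4) and o(14)→b(1) fit y≡7x+7 (mod 26); the inverse of 7 mod 26 is 15. Treating letters as 0–25, the rule is x ↦ 7x + 7 (mod 26).
Reversing it on wjojg: w(22)→15·(22−7)≡17=r; j(9)→15·(9−7)≡4=e; o(14)→15·(14−7)≡1=b; j(9)→15·(9−7)≡4=e; g(6)→15·(6−7)≡11=l (all mod 26).

rebel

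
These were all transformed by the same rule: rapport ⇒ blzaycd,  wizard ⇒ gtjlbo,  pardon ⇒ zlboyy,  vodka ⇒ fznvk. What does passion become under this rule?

Shifts by position in rapport: pos 0: r→b (+10), pos 1: a→l (+11), pos 2: p→z (+10), pos 3: p→a (+11) — repeating every 2. The shifts repeat in a cycle of length 2: positions 0,1,… shift by +10, +11, then the pattern repeats.
On passion: p+10=z, a+11=l, s+10=c, s+11=d, i+10=s, o+11=z, n+10=x.

zlcdszx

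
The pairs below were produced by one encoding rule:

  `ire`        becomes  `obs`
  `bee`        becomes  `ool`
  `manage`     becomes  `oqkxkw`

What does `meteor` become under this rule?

The word is reversed, then every letter is shifted forward by 10.
For meteor: reverse → roetem; then shift: r+10=b, o+10=y, e+10=o, t+10=d, e+10=o, m+10=w.

byodow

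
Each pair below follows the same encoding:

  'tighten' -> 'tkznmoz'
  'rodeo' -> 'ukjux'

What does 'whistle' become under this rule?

krzyonc

Read the word backwards and shift each letter +6.
Applying it to whistle: reverse → eltsihw; then shift: e+6=k, l+6=r, t+6=z, s+6=y, i+6=o, h+6=n, w+6=c.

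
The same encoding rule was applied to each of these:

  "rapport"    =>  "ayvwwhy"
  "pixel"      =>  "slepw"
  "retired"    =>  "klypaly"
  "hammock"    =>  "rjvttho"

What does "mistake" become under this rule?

Two steps: reverse the string, then apply a Caesar shift of +7.
For mistake: reverse → ekatsim; then shift: e+7=l, k+7=r, a+7=h, t+7=a, s+7=z, i+7=p, m+7=t.

lrhazpt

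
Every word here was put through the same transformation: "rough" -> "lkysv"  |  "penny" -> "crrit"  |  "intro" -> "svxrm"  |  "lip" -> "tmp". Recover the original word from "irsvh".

The output letters match the input read backwards, each shifted +4: rough reversed is hguor. Read the word backwards and shift each letter +4.
Reversing it on irsvh: shift back: i−4=e, r−4=n, s−4=o, v−4=r, h−4=d → enord; then reverse → drone.

drone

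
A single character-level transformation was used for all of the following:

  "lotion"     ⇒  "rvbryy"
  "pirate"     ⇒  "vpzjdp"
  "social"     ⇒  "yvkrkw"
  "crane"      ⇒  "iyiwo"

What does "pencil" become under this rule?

vlvlsw

In lotion: l→r is +6, o→v is +7, t→b is +8, i→r is +9 — the shift increases by 1 each position. The shift increases by 1 at each position, starting from +6: 6, 7, 8, ….
For pencil: p+6=v, e+7=l, n+8=v, c+9=l, i+10=s, l+11=w.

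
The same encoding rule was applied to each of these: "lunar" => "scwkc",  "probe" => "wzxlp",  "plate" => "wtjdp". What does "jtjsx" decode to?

In lunar: l→s is +7, u→c is +8, n→w is +9, a→k is +10 — the shift increases by 1 each position. The shift increases by 1 at each position, starting from +7: 7, 8, 9, ….
Decoding jtjsx: j−7=c, t−8=l, j−9=a, s−10=i, x−11=m.

claim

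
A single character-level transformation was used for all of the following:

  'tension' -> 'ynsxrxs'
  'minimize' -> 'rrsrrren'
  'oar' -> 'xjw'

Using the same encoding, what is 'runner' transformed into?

wdssnw

The shift depends on letter class: consonant t→y is +5, but vowel e→n is +9. The rule splits by letter class: vowels +9, consonants +5.
On runner: r(cons)+5=w, u(vowel)+9=d, n(cons)+5=s, n(cons)+5=s, e(vowel)+9=n, r(cons)+5=w.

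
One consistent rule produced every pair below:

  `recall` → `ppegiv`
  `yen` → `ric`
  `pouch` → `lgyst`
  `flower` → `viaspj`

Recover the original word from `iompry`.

unlike

The output letters match the input read backwards, each shifted +4: recall reversed is llacer. Two steps: reverse the string, then apply a Caesar shift of +4.
Undoing it on iompry: shift back: i−4=e, o−4=k, m−4=i, p−4=l, r−4=n, y−4=u → ekilnu; then reverse → unlike.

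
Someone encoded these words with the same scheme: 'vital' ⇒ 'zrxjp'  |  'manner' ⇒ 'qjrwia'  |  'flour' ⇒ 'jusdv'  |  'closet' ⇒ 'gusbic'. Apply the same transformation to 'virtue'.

Shifts by position in vital: pos 0: v→z (+4), pos 1: i→r (+9), pos 2: t→x (+4), pos 3: a→j (+9) — repeating every 2. The shifts repeat in a cycle of length 2: positions 0,1,… shift by +4, +9, then the pattern repeats.
On virtue: v+4=z, i+9=r, r+4=v, t+9=c, u+4=y, e+9=n.

zrvcyn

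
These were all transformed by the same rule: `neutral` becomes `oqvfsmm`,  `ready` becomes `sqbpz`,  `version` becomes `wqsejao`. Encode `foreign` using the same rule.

gasqjso

Shifts by position in neutral: pos 0: n→o (+1), pos 1: e→q (+12), pos 2: u→v (+1), pos 3: t→f (+12) — repeating every 2. The shifts repeat in a cycle of length 2: positions 0,1,… shift by +1, +12, then the pattern repeats.
Applying it to foreign: f+1=g, o+12=a, r+1=s, e+12=q, i+1=j, g+12=s, n+1=o.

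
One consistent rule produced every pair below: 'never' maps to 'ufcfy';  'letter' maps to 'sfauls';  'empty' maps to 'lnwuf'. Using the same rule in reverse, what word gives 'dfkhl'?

Shifts by position in never: pos 0: n→u (+7), pos 1: e→f (+1), pos 2: v→c (+7), pos 3: e→f (+1) — repeating every 2. It's a Vigenère-style cipher with numeric key [7,1]: position i shifts by key[i mod 2].
Undoing it on dfkhl: d−7=w, f−1=e, k−7=d, h−1=g, l−7=e.

wedge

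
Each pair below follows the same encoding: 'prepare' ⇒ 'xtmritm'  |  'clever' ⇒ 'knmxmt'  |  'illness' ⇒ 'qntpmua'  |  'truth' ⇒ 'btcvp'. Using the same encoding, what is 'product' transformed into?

xtwfceb

Shifts by position in prepare: pos 0: p→x (+8), pos 1: r→t (+2), pos 2: e→m (+8), pos 3: p→r (+2) — repeating every 2. A repeating key of period 2 is used — shifts +8, +2 over and over.
On product: p+8=x, r+2=t, o+8=w, d+2=f, u+8=c, c+2=e, t+8=b.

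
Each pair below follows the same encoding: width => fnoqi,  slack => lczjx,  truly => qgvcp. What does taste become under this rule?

qzlqt

w(22)→f(5) and i(8)→n(13) fit y≡5x+25 (mod 26); the inverse of 5 mod 26 is 21. Each letter's alphabet position (a=0..z=25) is mapped through 5·x+25 mod 26 — an affine cipher.
For taste: t(19)→5·19+25≡16=q; a(0)→5·0+25≡25=z; s(18)→5·18+25≡11=l; t(19)→5·19+25≡16=q; e(4)→5·4+25≡19=t (all mod 26).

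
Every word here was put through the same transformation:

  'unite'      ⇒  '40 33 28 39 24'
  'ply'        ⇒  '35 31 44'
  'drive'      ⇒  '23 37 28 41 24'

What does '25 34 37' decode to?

The number is (letter's place in the alphabet, a=1) + 19.
Undoing it on 25 34 37: 25→(25−19)÷1=6=f, 34→(34−19)÷1=15=o, 37→(37−19)÷1=18=r.

for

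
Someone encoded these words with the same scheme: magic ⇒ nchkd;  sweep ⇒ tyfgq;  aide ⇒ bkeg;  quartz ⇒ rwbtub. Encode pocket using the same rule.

Shifts by position in magic: pos 0: m→n (+1), pos 1: a→c (+2), pos 2: g→h (+1), pos 3: i→k (+2) — repeating every 2. A repeating key of period 2 is used — shifts +1, +2 over and over.
Applying it to pocket: p+1=q, o+2=q, c+1=d, k+2=m, e+1=f, t+2=v.

qqdmfv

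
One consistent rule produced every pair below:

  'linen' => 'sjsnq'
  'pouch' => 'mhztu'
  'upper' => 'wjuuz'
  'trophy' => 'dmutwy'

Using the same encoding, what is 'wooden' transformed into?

Read the word backwards and shift each letter +5.
On wooden: reverse → nedoow; then shift: n+5=s, e+5=j, d+5=i, o+5=t, o+5=t, w+5=b.

sjittb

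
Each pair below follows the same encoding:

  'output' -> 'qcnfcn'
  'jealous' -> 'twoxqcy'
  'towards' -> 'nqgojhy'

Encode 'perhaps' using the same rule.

o(14)→q(16) and u(20)→c(2) fit y≡15x+14 (mod 26); the inverse of 15 mod 26 is 7. Treating letters as 0–25, the rule is x ↦ 15x + 14 (mod 26).
Applying it to perhaps: p(15)→15·15+14≡5=f; e(4)→15·4+14≡22=w; r(17)→15·17+14≡9=j; h(7)→15·7+14≡15=p; a(0)→15·0+14≡14=o; p(15)→15·15+14≡5=f; s(18)→15·18+14≡24=y (all mod 26).

fwjpofy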